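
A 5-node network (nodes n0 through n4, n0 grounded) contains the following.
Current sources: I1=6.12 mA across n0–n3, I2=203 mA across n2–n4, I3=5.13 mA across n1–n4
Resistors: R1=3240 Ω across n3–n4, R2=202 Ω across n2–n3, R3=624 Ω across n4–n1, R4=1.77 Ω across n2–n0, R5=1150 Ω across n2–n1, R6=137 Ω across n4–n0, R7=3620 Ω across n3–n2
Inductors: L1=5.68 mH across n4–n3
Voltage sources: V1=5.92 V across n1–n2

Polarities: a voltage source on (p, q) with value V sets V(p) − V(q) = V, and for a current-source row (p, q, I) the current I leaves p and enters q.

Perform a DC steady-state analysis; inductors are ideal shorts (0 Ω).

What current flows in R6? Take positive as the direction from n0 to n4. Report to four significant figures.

-0.1149 A

MNA unknowns: 4 node voltages V₁..V_4 plus 2 source currents (L1, V1)
I1: z[0]−=0.00612, z[3]+=0.00612
R1: Y=0.0003086 on G[3,4]
I2: z[2]−=0.203, z[4]+=0.203
R2: Y=0.004950 on G[2,3]
L1: row V4−V3=0, i_L1 at 4,3
R3: Y=0.001603 on G[4,1]
R4: Y=0.5650 on G[2,0]
R5: Y=0.0008696 on G[2,1]
R6: Y=0.007299 on G[4,0]
I3: z[1]−=0.00513, z[4]+=0.00513
R7: Y=0.0002762 on G[3,2]
V1: row V1−V2=5.92, i_V1 at 1,2
solve → V1=5.727, V2=-0.1926, V3=15.74, V4=15.74
aux → i_L1=0.07717, i_V1=0.005772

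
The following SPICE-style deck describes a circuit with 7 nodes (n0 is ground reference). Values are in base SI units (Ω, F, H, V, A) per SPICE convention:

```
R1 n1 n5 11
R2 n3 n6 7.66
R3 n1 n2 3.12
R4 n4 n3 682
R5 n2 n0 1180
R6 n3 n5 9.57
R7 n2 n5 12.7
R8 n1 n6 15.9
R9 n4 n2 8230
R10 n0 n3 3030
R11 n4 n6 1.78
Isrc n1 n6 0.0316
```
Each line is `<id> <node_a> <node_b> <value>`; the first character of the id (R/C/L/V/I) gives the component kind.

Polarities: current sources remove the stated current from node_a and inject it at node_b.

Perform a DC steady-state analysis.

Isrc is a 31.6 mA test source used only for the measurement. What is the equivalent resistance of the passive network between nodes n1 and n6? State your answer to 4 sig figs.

R_eq = 9.487 Ω

Apply KCL at each of the 6 non-ground nodes and solve the resulting linear system.
Node n1: branches {R1, R3, R8, Isrc} → V_1 = -0.06886
Node n2: branches {R3, R5, R7, R9} → V_2 = -0.05244
Node n3: branches {R2, R4, R6, R10} → V_3 = 0.1346
Node n4: branches {R4, R9, R11} → V_4 = 0.2306
Node n5: branches {R1, R6, R7} → V_5 = 0.01343
Node n6: branches {R2, R8, R11, Isrc} → V_6 = 0.2309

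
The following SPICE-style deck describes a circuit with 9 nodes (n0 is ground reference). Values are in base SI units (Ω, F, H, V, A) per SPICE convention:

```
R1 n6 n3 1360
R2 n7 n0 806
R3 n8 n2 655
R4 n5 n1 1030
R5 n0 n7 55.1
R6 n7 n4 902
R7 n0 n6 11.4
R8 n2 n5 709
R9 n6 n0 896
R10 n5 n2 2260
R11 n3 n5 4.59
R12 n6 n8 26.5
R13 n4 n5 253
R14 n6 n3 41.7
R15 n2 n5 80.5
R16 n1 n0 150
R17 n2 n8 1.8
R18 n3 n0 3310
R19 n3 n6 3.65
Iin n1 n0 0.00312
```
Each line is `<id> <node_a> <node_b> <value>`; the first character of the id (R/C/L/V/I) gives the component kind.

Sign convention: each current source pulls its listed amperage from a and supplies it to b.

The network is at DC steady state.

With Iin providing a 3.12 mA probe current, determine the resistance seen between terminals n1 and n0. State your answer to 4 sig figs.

R_eq = 131.2 Ω

Element admittances at DC:
  Y(R1) = 0.0007353 S between n6,n3
  Y(R2) = 0.001241 S between n7,n0
  Y(R3) = 0.001527 S between n8,n2
  Y(R4) = 0.0009709 S between n5,n1
  Y(R5) = 0.01815 S between n0,n7
  Y(R6) = 0.001109 S between n7,n4
  Y(R7) = 0.08772 S between n0,n6
  Y(R8) = 0.001410 S between n2,n5
  Y(R9) = 0.001116 S between n6,n0
  Y(R10) = 0.0004425 S between n5,n2
  Y(R11) = 0.2179 S between n3,n5
  Y(R12) = 0.03774 S between n6,n8
  Y(R13) = 0.003953 S between n4,n5
  Y(R14) = 0.02398 S between n6,n3
  Y(R15) = 0.01242 S between n2,n5
  Y(R16) = 0.006667 S between n1,n0
  Y(R17) = 0.5556 S between n2,n8
  Y(R18) = 0.0003021 S between n3,n0
  Y(R19) = 0.2740 S between n3,n6
  Iin: injects 0.00312 A into n0 (from n1)
Assemble and solve the 8×8 MNA system:
  V(n1)=-0.4094  V(n2)=-0.005123  V(n3)=-0.005498  V(n4)=-0.005636  V(n5)=-0.007131  V(n6)=-0.004311  V(n7)=-0.0003048  V(n8)=-0.005071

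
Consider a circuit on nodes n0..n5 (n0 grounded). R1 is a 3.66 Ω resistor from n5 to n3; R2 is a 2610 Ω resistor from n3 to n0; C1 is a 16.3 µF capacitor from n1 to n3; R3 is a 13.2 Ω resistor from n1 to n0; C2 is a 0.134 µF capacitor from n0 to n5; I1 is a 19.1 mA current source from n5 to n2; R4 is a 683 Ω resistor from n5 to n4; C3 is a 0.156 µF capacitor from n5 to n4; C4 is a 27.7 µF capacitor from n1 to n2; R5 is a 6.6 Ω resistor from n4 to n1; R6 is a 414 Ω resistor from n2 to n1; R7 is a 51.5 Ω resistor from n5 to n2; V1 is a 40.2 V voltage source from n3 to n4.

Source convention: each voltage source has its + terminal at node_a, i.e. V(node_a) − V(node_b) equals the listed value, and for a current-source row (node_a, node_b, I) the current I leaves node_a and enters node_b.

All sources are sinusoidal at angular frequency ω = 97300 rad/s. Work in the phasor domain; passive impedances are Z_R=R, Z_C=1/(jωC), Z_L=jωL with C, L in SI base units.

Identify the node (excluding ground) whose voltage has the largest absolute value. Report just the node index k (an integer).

MNA unknowns: 5 node voltages V₁..V_5 plus 1 source current (V1)
R1: Y=0.2732+0.000j on G[5,3]
R2: Y=0.0003831+0.000j on G[3,0]
C1: Y=0.000+1.586j on G[1,3]
R3: Y=0.07576+0.000j on G[1,0]
C2: Y=0.000+0.01304j on G[0,5]
I1: z[5]−=0.0191, z[2]+=0.0191
R4: Y=0.001464+0.000j on G[5,4]
C3: Y=0.000+0.01518j on G[5,4]
C4: Y=0.000+2.695j on G[1,2]
R5: Y=0.1515+0.000j on G[4,1]
R6: Y=0.002415+0.000j on G[2,1]
R7: Y=0.01942+0.000j on G[5,2]
V1: row V3−V4=40.2, i_V1 at 3,4
solve → V1=-0.9074+0.2061j, V2=-0.9470+0.2000j, V3=-0.4726-3.539j, V4=-40.67-3.539j, V5=-1.094-5.287j
aux → i_V1=-6.109-1.166j

4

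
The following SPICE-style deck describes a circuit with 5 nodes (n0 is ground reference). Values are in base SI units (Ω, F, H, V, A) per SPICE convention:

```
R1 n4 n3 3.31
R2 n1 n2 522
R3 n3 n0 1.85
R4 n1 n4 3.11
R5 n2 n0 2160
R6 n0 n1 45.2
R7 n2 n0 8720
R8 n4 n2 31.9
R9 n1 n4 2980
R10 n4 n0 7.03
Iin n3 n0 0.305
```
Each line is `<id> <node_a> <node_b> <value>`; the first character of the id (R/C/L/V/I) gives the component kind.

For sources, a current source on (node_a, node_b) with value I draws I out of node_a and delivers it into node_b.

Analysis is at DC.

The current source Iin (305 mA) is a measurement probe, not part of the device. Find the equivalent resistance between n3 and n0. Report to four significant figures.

R_eq = 1.546 Ω

MNA unknowns: 4 node voltages V₁..V_4
R1: Y=0.3021 on G[4,3]
R2: Y=0.001916 on G[1,2]
R3: Y=0.5405 on G[3,0]
R4: Y=0.3215 on G[1,4]
R5: Y=0.0004630 on G[2,0]
R6: Y=0.02212 on G[0,1]
R7: Y=0.0001147 on G[2,0]
R8: Y=0.03135 on G[4,2]
R9: Y=0.0003356 on G[1,4]
R10: Y=0.1422 on G[4,0]
Iin: z[3]−=0.305, z[0]+=0.305
solve → V1=-0.2864, V2=-0.2997, V3=-0.4717, V4=-0.3060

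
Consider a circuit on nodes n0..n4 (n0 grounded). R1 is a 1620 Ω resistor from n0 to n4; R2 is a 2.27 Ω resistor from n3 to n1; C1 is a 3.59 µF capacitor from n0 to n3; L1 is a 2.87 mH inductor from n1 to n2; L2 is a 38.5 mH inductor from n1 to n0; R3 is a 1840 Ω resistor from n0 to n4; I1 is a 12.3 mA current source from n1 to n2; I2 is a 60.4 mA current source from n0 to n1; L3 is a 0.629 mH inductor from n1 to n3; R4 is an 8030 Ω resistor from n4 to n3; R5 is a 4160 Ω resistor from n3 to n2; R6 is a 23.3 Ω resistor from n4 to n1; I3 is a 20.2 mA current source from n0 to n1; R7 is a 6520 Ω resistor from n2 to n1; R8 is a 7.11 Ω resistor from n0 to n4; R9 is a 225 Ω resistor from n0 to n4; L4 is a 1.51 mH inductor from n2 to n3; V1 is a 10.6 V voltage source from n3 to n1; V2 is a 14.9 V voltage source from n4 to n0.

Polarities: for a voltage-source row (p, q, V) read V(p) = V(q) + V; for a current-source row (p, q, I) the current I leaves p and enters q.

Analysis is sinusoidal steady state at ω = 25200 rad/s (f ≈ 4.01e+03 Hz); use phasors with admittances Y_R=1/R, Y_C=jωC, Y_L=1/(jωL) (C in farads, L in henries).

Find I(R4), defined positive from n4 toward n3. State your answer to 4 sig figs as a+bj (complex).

0.001228+0.001336j A

Element admittances at ω=25200 rad/s:
  Y(R1) = 0.0006173+0.000j S between n0,n4
  Y(R2) = 0.4405+0.000j S between n3,n1
  Y(C1) = 0.000+0.09047j S between n0,n3
  Y(L1) = 0.000-0.01383j S between n1,n2
  Y(L2) = 0.000-0.001031j S between n1,n0
  Y(R3) = 0.0005435+0.000j S between n0,n4
  I1: injects 0.0123 A into n2 (from n1)
  I2: injects 0.0604 A into n1 (from n0)
  Y(L3) = 0.000-0.06309j S between n1,n3
  Y(R4) = 0.0001245+0.000j S between n4,n3
  Y(R5) = 0.0002404+0.000j S between n3,n2
  Y(R6) = 0.04292+0.000j S between n4,n1
  I3: injects 0.0202 A into n1 (from n0)
  Y(R7) = 0.0001534+0.000j S between n2,n1
  Y(R8) = 0.1406+0.000j S between n0,n4
  Y(R9) = 0.004444+0.000j S between n0,n4
  Y(L4) = 0.000-0.02628j S between n2,n3
  V1: constraint V(n3)−V(n1) = 10.6
  V2: constraint V(n4)−V(n0) = 14.9
Assemble and solve the 6×6 MNA system:
  V(n1)=-5.557-10.73j  V(n2)=1.391-10.43j  V(n3)=5.043-10.73j  V(n4)=14.90+0.000j
  i(V1)=-5.632+0.3099j  i(V2)=-3.058-0.4619j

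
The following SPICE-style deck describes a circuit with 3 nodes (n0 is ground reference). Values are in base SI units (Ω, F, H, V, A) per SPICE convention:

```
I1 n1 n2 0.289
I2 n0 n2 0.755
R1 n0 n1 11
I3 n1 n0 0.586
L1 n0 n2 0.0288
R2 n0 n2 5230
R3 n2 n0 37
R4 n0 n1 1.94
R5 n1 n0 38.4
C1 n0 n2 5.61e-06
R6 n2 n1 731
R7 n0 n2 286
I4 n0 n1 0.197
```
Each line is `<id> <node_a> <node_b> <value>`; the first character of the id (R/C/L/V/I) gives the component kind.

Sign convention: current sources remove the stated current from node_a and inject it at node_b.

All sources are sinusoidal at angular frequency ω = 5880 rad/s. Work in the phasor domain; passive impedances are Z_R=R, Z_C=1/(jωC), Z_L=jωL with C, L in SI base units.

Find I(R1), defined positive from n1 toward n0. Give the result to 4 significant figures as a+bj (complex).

-0.09353-0.003143j A

Element admittances at ω=5880 rad/s:
  I1: injects 0.289 A into n2 (from n1)
  I2: injects 0.755 A into n2 (from n0)
  Y(R1) = 0.09091+0.000j S between n0,n1
  I3: injects 0.586 A into n0 (from n1)
  Y(L1) = 0.000-0.005905j S between n0,n2
  Y(R2) = 0.0001912+0.000j S between n0,n2
  Y(R3) = 0.02703+0.000j S between n2,n0
  Y(R4) = 0.5155+0.000j S between n0,n1
  Y(R5) = 0.02604+0.000j S between n1,n0
  Y(C1) = 0.000+0.03299j S between n0,n2
  Y(R6) = 0.001368+0.000j S between n2,n1
  Y(R7) = 0.003497+0.000j S between n0,n2
  I4: injects 0.197 A into n1 (from n0)
Assemble and solve the 2×2 MNA system:
  V(n1)=-1.029-0.03458j  V(n2)=18.98-16.02j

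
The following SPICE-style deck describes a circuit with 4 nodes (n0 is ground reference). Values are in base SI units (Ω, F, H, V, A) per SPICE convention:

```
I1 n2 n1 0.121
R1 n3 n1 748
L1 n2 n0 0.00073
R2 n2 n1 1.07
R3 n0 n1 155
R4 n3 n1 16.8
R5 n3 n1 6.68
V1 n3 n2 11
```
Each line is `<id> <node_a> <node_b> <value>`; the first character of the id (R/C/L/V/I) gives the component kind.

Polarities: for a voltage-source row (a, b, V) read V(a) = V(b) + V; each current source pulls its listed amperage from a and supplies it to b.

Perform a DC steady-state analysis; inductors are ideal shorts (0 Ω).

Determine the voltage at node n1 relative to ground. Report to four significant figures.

Apply KCL at each of the 3 non-ground nodes and solve the resulting linear system.
Node n1: branches {I1, R1, R2, R3, R4, R5} → V_1 = 2.116
Node n2: branches {I1, L1, R2, V1} → V_2 = 0.000
Node n3: branches {R1, R4, R5, V1} → V_3 = 11.00
Source currents: i(L1)=-0.01365, i(V1)=-1.871

2.116 V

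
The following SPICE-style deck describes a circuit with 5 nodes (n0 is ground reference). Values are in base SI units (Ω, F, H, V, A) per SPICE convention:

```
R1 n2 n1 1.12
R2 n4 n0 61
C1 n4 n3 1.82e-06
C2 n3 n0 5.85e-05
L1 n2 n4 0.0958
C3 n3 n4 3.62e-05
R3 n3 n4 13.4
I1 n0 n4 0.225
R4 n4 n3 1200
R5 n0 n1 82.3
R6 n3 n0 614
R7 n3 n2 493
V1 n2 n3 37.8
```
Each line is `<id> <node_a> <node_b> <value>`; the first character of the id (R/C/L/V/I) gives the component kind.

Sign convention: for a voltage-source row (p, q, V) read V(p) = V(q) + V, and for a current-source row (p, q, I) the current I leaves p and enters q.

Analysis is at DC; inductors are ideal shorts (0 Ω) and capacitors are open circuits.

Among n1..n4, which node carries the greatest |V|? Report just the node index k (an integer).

3

MNA unknowns: 4 node voltages V₁..V_4 plus 2 source currents (L1, V1)
R1: Y=0.8929 on G[2,1]
R2: Y=0.01639 on G[4,0]
C1: Y=0.000 on G[4,3]
C2: Y=0.000 on G[3,0]
L1: row V2−V4=0, i_L1 at 2,4
C3: Y=0.000 on G[3,4]
R3: Y=0.07463 on G[3,4]
I1: z[0]−=0.225, z[4]+=0.225
R4: Y=0.0008333 on G[4,3]
R5: Y=0.01215 on G[0,1]
R6: Y=0.001629 on G[3,0]
R7: Y=0.002028 on G[3,2]
V1: row V2−V3=37.8, i_V1 at 2,3
solve → V1=9.421, V2=9.549, V3=-28.25, V4=9.549
aux → i_L1=2.784, i_V1=-2.975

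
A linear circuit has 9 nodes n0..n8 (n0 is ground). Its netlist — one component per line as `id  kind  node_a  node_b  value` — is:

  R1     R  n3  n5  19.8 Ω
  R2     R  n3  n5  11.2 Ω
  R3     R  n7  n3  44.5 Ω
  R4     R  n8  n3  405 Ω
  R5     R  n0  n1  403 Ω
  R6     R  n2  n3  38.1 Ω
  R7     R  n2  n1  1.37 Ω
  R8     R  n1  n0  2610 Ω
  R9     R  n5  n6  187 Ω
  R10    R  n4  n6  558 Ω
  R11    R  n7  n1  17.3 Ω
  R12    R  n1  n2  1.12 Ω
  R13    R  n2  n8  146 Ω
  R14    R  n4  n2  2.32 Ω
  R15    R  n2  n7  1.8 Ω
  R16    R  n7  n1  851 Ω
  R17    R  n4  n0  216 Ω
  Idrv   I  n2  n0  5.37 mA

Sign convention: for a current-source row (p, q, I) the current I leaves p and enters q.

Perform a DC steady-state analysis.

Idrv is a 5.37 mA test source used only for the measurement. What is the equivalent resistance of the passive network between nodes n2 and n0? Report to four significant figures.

R_eq = 134.4 Ω

Element admittances at DC:
  Y(R1) = 0.05051 S between n3,n5
  Y(R2) = 0.08929 S between n3,n5
  Y(R3) = 0.02247 S between n7,n3
  Y(R4) = 0.002469 S between n8,n3
  Y(R5) = 0.002481 S between n0,n1
  Y(R6) = 0.02625 S between n2,n3
  Y(R7) = 0.7299 S between n2,n1
  Y(R8) = 0.0003831 S between n1,n0
  Y(R9) = 0.005348 S between n5,n6
  Y(R10) = 0.001792 S between n4,n6
  Y(R11) = 0.05780 S between n7,n1
  Y(R12) = 0.8929 S between n1,n2
  Y(R13) = 0.006849 S between n2,n8
  Y(R14) = 0.4310 S between n4,n2
  Y(R15) = 0.5556 S between n2,n7
  Y(R16) = 0.001175 S between n7,n1
  Y(R17) = 0.004630 S between n4,n0
  Idrv: injects 0.00537 A into n0 (from n2)
Assemble and solve the 8×8 MNA system:
  V(n1)=-0.7205  V(n2)=-0.7218  V(n3)=-0.7215  V(n4)=-0.7141  V(n5)=-0.7214  V(n6)=-0.7196  V(n7)=-0.7216  V(n8)=-0.7217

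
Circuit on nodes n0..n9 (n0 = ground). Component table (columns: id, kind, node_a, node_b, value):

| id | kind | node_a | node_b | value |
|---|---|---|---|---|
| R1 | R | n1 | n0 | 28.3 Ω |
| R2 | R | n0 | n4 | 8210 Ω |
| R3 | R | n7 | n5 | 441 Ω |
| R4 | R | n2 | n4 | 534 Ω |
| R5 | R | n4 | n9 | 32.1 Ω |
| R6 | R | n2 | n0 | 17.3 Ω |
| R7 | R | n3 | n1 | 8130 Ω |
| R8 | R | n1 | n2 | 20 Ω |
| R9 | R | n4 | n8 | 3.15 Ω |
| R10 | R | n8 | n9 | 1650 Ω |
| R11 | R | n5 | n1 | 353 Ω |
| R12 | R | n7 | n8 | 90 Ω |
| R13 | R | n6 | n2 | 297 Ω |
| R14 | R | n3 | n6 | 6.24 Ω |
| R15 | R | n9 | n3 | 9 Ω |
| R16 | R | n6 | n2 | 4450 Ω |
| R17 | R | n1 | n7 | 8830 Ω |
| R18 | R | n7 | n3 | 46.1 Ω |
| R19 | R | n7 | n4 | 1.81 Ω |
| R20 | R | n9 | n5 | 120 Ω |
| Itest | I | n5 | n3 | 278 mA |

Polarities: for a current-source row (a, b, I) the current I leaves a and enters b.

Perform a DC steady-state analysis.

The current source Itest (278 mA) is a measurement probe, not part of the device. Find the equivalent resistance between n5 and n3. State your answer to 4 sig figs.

Element admittances at DC:
  Y(R1) = 0.03534 S between n1,n0
  Y(R2) = 0.0001218 S between n0,n4
  Y(R3) = 0.002268 S between n7,n5
  Y(R4) = 0.001873 S between n2,n4
  Y(R5) = 0.03115 S between n4,n9
  Y(R6) = 0.05780 S between n2,n0
  Y(R7) = 0.0001230 S between n3,n1
  Y(R8) = 0.05000 S between n1,n2
  Y(R9) = 0.3175 S between n4,n8
  Y(R10) = 0.0006061 S between n8,n9
  Y(R11) = 0.002833 S between n5,n1
  Y(R12) = 0.01111 S between n7,n8
  Y(R13) = 0.003367 S between n6,n2
  Y(R14) = 0.1603 S between n3,n6
  Y(R15) = 0.1111 S between n9,n3
  Y(R16) = 0.0002247 S between n6,n2
  Y(R17) = 0.0001133 S between n1,n7
  Y(R18) = 0.02169 S between n7,n3
  Y(R19) = 0.5525 S between n7,n4
  Y(R20) = 0.008333 S between n9,n5
  Itest: injects 0.278 A into n3 (from n5)
Assemble and solve the 9×9 MNA system:
  V(n1)=-0.3613  V(n2)=0.2076  V(n3)=8.494  V(n4)=6.263  V(n5)=-15.56  V(n6)=8.312  V(n7)=6.260  V(n8)=6.264  V(n9)=6.700

R_eq = 86.52 Ω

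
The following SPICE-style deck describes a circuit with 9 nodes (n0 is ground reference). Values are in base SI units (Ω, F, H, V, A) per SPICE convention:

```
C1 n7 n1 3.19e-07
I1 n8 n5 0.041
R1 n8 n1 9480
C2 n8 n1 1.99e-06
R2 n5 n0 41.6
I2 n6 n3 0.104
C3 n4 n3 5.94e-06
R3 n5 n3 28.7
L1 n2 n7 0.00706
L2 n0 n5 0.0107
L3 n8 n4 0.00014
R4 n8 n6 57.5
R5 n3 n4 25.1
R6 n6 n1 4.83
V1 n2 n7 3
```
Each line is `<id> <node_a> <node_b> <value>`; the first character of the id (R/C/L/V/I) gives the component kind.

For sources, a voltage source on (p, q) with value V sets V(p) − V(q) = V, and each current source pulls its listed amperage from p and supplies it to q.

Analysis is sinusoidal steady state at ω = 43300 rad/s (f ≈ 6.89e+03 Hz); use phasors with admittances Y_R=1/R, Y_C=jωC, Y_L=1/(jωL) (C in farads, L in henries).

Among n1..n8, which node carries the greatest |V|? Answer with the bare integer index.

6

Element admittances at ω=43300 rad/s:
  Y(C1) = 0.000+0.01381j S between n7,n1
  I1: injects 0.041 A into n5 (from n8)
  Y(R1) = 0.0001055+0.000j S between n8,n1
  Y(C2) = 0.000+0.08617j S between n8,n1
  Y(R2) = 0.02404+0.000j S between n5,n0
  I2: injects 0.104 A into n3 (from n6)
  Y(C3) = 0.000+0.2572j S between n4,n3
  Y(R3) = 0.03484+0.000j S between n5,n3
  Y(L1) = 0.000-0.003271j S between n2,n7
  Y(L2) = 0.000-0.002158j S between n0,n5
  Y(L3) = 0.000-0.1650j S between n8,n4
  Y(R4) = 0.01739+0.000j S between n8,n6
  Y(R5) = 0.03984+0.000j S between n3,n4
  Y(R6) = 0.2070+0.000j S between n6,n1
  V1: constraint V(n2)−V(n7) = 3
Assemble and solve the 9×9 MNA system:
  V(n1)=-1.464+0.7472j  V(n2)=1.536+0.7472j  V(n3)=-1.177+0.000j  V(n4)=-1.262+0.5505j  V(n5)=0.000+0.000j  V(n6)=-1.911+0.6639j  V(n7)=-1.464+0.7472j  V(n8)=-1.262-0.3284j
  i(V1)=0.000+0.009814j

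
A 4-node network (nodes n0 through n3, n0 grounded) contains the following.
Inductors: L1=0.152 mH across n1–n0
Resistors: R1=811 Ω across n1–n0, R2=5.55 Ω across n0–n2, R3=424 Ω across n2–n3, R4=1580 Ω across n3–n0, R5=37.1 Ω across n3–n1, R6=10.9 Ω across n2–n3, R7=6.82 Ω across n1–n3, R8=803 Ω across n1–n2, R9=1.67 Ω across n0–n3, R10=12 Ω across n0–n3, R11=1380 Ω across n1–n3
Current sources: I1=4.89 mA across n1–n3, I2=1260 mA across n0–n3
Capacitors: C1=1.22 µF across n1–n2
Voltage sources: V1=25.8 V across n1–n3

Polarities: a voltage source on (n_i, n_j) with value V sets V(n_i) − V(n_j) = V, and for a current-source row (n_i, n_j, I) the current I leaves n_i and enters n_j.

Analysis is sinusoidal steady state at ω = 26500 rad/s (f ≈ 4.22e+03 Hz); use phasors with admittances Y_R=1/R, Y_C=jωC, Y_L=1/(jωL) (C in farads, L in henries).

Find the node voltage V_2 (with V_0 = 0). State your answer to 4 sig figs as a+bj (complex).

MNA unknowns: 3 node voltages V₁..V_3 plus 1 source current (V1)
L1: Y=0.000-0.2483j on G[1,0]
R1: Y=0.001233+0.000j on G[1,0]
R2: Y=0.1802+0.000j on G[0,2]
R3: Y=0.002358+0.000j on G[2,3]
R4: Y=0.0006329+0.000j on G[3,0]
R5: Y=0.02695+0.000j on G[3,1]
I1: z[1]−=0.00489, z[3]+=0.00489
R6: Y=0.09174+0.000j on G[2,3]
R7: Y=0.1466+0.000j on G[1,3]
R8: Y=0.001245+0.000j on G[1,2]
C1: Y=0.000+0.03233j on G[1,2]
R9: Y=0.5988+0.000j on G[0,3]
R10: Y=0.08333+0.000j on G[0,3]
R11: Y=0.0007246+0.000j on G[1,3]
I2: z[0]−=1.26, z[3]+=1.26
V1: row V1−V3=25.8, i_V1 at 1,3
solve → V1=24.95+7.581j, V2=-0.4095+5.599j, V3=-0.8482+7.581j
aux → i_V1=-6.382+5.363j

-0.4095+5.599j V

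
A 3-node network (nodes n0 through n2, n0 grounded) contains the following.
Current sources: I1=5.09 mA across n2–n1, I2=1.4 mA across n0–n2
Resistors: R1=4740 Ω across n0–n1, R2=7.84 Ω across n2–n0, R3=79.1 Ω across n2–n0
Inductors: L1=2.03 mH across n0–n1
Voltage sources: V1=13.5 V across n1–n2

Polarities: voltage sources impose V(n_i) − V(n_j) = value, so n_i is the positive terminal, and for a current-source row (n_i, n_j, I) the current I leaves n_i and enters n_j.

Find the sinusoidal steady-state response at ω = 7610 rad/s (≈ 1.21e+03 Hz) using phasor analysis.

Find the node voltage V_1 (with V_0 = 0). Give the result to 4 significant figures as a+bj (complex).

MNA unknowns: 2 node voltages V₁..V_2 plus 1 source current (V1)
I1: z[2]−=0.00509, z[1]+=0.00509
R1: Y=0.0002110+0.000j on G[0,1]
I2: z[0]−=0.0014, z[2]+=0.0014
R2: Y=0.1276+0.000j on G[2,0]
L1: Y=0.000-0.06473j on G[0,1]
R3: Y=0.01264+0.000j on G[2,0]
V1: row V1−V2=13.5, i_V1 at 1,2
solve → V1=11.12+5.129j, V2=-2.375+5.129j
aux → i_V1=-0.3293+0.7191j

11.12+5.129j V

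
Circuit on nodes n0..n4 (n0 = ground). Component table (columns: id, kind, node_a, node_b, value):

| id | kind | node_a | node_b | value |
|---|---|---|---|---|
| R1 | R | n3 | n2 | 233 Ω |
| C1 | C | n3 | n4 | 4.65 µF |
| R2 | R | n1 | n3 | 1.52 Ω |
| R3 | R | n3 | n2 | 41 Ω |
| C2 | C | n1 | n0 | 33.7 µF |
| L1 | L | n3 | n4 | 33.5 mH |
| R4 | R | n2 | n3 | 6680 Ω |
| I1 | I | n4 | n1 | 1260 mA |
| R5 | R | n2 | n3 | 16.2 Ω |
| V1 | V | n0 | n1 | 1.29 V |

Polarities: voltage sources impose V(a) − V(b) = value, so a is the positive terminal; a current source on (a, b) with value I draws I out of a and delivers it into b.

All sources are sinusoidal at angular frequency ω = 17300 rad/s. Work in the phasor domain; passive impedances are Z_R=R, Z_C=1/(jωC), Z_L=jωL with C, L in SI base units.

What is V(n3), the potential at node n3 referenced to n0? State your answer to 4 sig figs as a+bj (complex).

-3.205+0.000j V

Apply KCL at each of the 4 non-ground nodes and solve the resulting linear system.
Node n1: branches {R2, C2, I1, V1} → V_1 = -1.290+0.000j
Node n2: branches {R1, R3, R4, R5} → V_2 = -3.205+0.000j
Node n3: branches {R1, C1, R2, R3, L1, R4, R5} → V_3 = -3.205+0.000j
Node n4: branches {C1, L1, I1} → V_4 = -3.205+16.01j
Source currents: i(V1)=0.000-0.7521j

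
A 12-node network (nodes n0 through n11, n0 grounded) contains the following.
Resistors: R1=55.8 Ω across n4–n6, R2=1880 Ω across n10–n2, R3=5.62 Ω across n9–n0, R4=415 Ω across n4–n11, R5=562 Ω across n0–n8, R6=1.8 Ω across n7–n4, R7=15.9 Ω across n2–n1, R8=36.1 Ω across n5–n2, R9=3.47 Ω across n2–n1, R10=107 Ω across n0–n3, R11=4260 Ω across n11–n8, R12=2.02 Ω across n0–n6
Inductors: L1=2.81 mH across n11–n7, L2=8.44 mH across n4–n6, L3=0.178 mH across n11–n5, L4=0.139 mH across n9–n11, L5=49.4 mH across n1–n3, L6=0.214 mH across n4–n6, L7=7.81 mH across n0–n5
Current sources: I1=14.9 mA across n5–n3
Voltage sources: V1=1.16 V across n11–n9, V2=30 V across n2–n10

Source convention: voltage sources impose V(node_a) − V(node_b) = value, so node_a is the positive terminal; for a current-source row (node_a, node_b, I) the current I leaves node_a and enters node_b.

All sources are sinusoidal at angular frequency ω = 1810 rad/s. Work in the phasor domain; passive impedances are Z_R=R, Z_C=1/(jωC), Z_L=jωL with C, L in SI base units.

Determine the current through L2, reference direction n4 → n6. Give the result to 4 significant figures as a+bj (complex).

0.002086-0.0007790j A

Element admittances at ω=1810 rad/s:
  Y(R1) = 0.01792+0.000j S between n4,n6
  Y(L1) = 0.000-0.1966j S between n11,n7
  Y(L2) = 0.000-0.06546j S between n4,n6
  Y(R2) = 0.0005319+0.000j S between n10,n2
  Y(R3) = 0.1779+0.000j S between n9,n0
  Y(R4) = 0.002410+0.000j S between n4,n11
  Y(L3) = 0.000-3.104j S between n11,n5
  Y(L4) = 0.000-3.975j S between n9,n11
  Y(R5) = 0.001779+0.000j S between n0,n8
  Y(R6) = 0.5556+0.000j S between n7,n4
  Y(R7) = 0.06289+0.000j S between n2,n1
  Y(L5) = 0.000-0.01118j S between n1,n3
  Y(R8) = 0.02770+0.000j S between n5,n2
  Y(R9) = 0.2882+0.000j S between n2,n1
  Y(R10) = 0.009346+0.000j S between n0,n3
  Y(L6) = 0.000-2.582j S between n4,n6
  Y(L7) = 0.000-0.07074j S between n0,n5
  Y(R11) = 0.0002347+0.000j S between n11,n8
  I1: injects 0.0149 A into n3 (from n5)
  Y(R12) = 0.4950+0.000j S between n0,n6
  V1: constraint V(n11)−V(n9) = 1.16
  V2: constraint V(n2)−V(n10) = 30
Assemble and solve the 13×13 MNA system:
  V(n1)=0.6621+0.1323j  V(n2)=0.6492+0.1466j  V(n3)=1.111+0.5366j  V(n4)=0.1828-0.03061j  V(n5)=0.4860+0.3277j  V(n6)=0.1709-0.06248j  V(n7)=0.3336-0.08788j  V(n8)=0.05775+0.03945j  V(n9)=-0.6645+0.3385j  V(n10)=-29.35+0.1466j  V(n11)=0.4955+0.3385j
  i(V1)=-0.1182+4.671j  i(V2)=-0.01596+0.000j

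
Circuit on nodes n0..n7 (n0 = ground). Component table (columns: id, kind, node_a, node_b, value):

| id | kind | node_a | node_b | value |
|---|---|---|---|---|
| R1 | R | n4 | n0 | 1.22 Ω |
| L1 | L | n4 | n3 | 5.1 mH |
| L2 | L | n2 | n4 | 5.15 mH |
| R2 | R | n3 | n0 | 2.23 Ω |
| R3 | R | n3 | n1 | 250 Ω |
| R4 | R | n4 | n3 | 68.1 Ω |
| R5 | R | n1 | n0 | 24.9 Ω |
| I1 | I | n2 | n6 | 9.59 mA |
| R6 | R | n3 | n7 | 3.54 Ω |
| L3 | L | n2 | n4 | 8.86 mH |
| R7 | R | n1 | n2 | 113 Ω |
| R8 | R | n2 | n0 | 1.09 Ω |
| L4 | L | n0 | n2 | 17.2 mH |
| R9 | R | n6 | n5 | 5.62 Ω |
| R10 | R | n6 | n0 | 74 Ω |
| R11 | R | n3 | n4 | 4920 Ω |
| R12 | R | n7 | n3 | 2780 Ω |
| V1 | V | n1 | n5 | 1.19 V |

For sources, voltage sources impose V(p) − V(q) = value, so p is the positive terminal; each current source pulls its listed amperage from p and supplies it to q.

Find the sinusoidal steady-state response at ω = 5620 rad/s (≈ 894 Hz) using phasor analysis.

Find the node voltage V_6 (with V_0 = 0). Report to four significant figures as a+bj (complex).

-0.7184-4.643e-05j V

Element admittances at ω=5620 rad/s:
  Y(R1) = 0.8197+0.000j S between n4,n0
  Y(L1) = 0.000-0.03489j S between n4,n3
  Y(L2) = 0.000-0.03455j S between n2,n4
  Y(R2) = 0.4484+0.000j S between n3,n0
  Y(R3) = 0.004000+0.000j S between n3,n1
  Y(R4) = 0.01468+0.000j S between n4,n3
  Y(R5) = 0.04016+0.000j S between n1,n0
  I1: injects 0.00959 A into n6 (from n2)
  Y(R6) = 0.2825+0.000j S between n3,n7
  Y(L3) = 0.000-0.02008j S between n2,n4
  Y(R7) = 0.008850+0.000j S between n1,n2
  Y(R8) = 0.9174+0.000j S between n2,n0
  Y(L4) = 0.000-0.01035j S between n0,n2
  Y(R9) = 0.1779+0.000j S between n6,n5
  Y(R10) = 0.01351+0.000j S between n6,n0
  Y(R11) = 0.0002033+0.000j S between n3,n4
  Y(R12) = 0.0003597+0.000j S between n7,n3
  V1: constraint V(n1)−V(n5) = 1.19
Assemble and solve the 8×8 MNA system:
  V(n1)=0.3631-4.996e-05j  V(n2)=-0.006831-0.0004797j  V(n3)=0.003114+0.0002423j  V(n4)=-1.851e-07+0.0003213j  V(n5)=-0.8269-4.996e-05j  V(n6)=-0.7184-4.643e-05j  V(n7)=0.003114+0.0002423j
  i(V1)=-0.01930-6.274e-07j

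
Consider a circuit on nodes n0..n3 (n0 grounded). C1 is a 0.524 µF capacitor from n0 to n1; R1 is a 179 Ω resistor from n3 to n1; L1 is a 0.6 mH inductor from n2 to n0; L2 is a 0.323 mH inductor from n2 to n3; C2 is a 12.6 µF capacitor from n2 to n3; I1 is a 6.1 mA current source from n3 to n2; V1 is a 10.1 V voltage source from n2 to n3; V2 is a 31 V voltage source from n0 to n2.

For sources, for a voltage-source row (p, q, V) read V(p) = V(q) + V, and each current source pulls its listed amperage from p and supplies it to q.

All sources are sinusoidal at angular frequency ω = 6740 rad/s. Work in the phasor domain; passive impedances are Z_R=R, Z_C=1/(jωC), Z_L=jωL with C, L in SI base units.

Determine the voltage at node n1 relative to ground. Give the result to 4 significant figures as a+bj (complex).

Element admittances at ω=6740 rad/s:
  Y(C1) = 0.000+0.003532j S between n0,n1
  Y(R1) = 0.005587+0.000j S between n3,n1
  Y(L1) = 0.000-0.2473j S between n2,n0
  Y(L2) = 0.000-0.4593j S between n2,n3
  Y(C2) = 0.000+0.08492j S between n2,n3
  I1: injects 0.0061 A into n2 (from n3)
  V1: constraint V(n2)−V(n3) = 10.1
  V2: constraint V(n0)−V(n2) = 31
Assemble and solve the 5×5 MNA system:
  V(n1)=-29.36+18.56j  V(n2)=-31.00+0.000j  V(n3)=-41.10+0.000j
  i(V1)=-0.05946+3.678j  i(V2)=-0.06556+7.562j

-29.36+18.56j V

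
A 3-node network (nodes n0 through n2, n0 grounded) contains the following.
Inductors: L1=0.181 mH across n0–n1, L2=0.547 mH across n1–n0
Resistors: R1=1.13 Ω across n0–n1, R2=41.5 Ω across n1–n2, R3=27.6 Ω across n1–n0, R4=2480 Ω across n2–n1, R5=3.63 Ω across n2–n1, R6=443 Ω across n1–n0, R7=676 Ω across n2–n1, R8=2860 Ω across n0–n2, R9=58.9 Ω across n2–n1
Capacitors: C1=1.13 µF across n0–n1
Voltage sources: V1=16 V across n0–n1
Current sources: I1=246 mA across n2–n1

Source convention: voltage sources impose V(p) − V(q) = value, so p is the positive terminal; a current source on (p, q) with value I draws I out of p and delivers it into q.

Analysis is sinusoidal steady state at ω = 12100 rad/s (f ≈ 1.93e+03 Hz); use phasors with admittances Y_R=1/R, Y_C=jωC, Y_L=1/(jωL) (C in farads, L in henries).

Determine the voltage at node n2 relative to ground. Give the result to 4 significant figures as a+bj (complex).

-16.75+0.000j V

Apply KCL at each of the 2 non-ground nodes and solve the resulting linear system.
Node n1: branches {L1, R1, R2, R3, R4, C1, R5, R6, R7, L2, R9, V1, I1} → V_1 = -16.00+0.000j
Node n2: branches {R2, R4, R5, R7, R8, R9, I1} → V_2 = -16.75+0.000j
Source currents: i(V1)=-14.78+9.504j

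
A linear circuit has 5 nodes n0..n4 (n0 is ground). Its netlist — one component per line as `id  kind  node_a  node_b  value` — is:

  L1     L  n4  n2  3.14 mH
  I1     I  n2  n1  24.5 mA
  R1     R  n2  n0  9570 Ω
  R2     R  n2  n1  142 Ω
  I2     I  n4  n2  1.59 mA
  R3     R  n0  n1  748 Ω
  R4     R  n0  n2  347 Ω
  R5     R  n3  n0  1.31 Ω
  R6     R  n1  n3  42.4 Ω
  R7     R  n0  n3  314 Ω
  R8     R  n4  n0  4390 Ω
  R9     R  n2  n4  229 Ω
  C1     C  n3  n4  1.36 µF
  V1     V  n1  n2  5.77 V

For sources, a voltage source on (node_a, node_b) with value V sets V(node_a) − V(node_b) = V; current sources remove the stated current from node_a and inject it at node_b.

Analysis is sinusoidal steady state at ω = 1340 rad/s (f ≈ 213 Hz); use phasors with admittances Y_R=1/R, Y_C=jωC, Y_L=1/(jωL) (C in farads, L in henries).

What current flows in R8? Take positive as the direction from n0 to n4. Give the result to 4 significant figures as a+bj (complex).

0.001164-7.567e-05j A

MNA unknowns: 4 node voltages V₁..V_4 plus 1 source current (V1)
L1: Y=0.000-0.2377j on G[4,2]
I1: z[2]−=0.0245, z[1]+=0.0245
R1: Y=0.0001045+0.000j on G[2,0]
R2: Y=0.007042+0.000j on G[2,1]
I2: z[4]−=0.00159, z[2]+=0.00159
R3: Y=0.001337+0.000j on G[0,1]
R4: Y=0.002882+0.000j on G[0,2]
R5: Y=0.7634+0.000j on G[3,0]
R6: Y=0.02358+0.000j on G[1,3]
R7: Y=0.003185+0.000j on G[0,3]
R8: Y=0.0002278+0.000j on G[4,0]
R9: Y=0.004367+0.000j on G[2,4]
C1: Y=0.000+0.001822j on G[3,4]
V1: row V1−V2=5.77, i_V1 at 1,2
solve → V1=0.6979+0.3307j, V2=-5.072+0.3307j, V3=0.02006-0.001964j, V4=-5.111+0.3322j
aux → i_V1=-0.03305-0.008288j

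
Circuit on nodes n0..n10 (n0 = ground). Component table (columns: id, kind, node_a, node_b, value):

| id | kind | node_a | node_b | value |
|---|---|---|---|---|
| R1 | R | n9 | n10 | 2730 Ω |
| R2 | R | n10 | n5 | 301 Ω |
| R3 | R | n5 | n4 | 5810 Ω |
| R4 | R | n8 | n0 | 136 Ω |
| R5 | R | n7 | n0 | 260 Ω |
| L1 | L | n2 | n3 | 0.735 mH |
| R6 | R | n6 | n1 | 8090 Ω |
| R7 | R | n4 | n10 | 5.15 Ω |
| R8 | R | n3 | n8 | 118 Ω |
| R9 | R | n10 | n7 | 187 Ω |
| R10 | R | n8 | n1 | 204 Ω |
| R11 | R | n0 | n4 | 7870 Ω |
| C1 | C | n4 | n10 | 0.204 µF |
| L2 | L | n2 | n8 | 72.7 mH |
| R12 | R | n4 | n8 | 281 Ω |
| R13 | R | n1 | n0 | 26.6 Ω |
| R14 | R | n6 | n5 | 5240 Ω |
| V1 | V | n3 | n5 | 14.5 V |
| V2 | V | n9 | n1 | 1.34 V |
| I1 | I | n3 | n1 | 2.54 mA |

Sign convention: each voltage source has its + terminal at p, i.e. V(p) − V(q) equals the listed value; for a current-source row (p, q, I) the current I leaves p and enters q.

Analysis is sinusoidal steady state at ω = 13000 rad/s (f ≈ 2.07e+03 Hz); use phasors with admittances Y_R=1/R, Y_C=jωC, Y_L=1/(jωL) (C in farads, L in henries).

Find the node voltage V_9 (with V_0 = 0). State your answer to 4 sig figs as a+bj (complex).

Apply KCL at each of the 10 non-ground nodes and solve the resulting linear system.
Node n1: branches {R6, R10, R13, V2, I1} → V_1 = 0.08239-0.001208j
Node n2: branches {L1, L2} → V_2 = 3.507+0.2499j
Node n3: branches {L1, R8, V1, I1} → V_3 = 3.535+0.2526j
Node n4: branches {R3, R7, R11, C1, R12} → V_4 = -3.548+0.08097j
Node n5: branches {R2, R3, R14, V1} → V_5 = -10.96+0.2526j
Node n6: branches {R6, R14} → V_6 = -6.622+0.1528j
Node n7: branches {R5, R9} → V_7 = -2.107+0.04871j
Node n8: branches {R4, R8, R10, L2, R12} → V_8 = 0.7421-0.02070j
Node n9: branches {R1, V2} → V_9 = 1.422-0.001208j
Node n10: branches {R1, R2, R7, R9, C1} → V_10 = -3.622+0.08375j
Source currents: i(V1)=-0.02650+0.0006096j, i(V2)=-0.001848+3.112e-05j

1.422-0.001208j V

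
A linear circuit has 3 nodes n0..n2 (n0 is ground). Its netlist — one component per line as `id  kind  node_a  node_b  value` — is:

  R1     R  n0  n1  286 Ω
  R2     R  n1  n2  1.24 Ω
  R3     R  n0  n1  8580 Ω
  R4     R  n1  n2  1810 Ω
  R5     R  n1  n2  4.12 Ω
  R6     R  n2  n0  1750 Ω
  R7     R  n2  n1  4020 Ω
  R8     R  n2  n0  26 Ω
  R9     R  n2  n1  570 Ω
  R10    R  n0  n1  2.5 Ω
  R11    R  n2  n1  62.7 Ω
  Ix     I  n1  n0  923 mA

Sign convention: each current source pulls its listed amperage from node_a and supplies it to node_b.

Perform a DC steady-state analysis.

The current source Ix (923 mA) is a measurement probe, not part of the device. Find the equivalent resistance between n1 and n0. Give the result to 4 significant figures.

MNA unknowns: 2 node voltages V₁..V_2
R1: Y=0.003497 on G[0,1]
R2: Y=0.8065 on G[1,2]
R3: Y=0.0001166 on G[0,1]
R4: Y=0.0005525 on G[1,2]
R5: Y=0.2427 on G[1,2]
R6: Y=0.0005714 on G[2,0]
R7: Y=0.0002488 on G[2,1]
R8: Y=0.03846 on G[2,0]
R9: Y=0.001754 on G[2,1]
R10: Y=0.4000 on G[0,1]
R11: Y=0.01595 on G[2,1]
Ix: z[1]−=0.923, z[0]+=0.923
solve → V1=-2.092, V2=-2.018

R_eq = 2.266 Ω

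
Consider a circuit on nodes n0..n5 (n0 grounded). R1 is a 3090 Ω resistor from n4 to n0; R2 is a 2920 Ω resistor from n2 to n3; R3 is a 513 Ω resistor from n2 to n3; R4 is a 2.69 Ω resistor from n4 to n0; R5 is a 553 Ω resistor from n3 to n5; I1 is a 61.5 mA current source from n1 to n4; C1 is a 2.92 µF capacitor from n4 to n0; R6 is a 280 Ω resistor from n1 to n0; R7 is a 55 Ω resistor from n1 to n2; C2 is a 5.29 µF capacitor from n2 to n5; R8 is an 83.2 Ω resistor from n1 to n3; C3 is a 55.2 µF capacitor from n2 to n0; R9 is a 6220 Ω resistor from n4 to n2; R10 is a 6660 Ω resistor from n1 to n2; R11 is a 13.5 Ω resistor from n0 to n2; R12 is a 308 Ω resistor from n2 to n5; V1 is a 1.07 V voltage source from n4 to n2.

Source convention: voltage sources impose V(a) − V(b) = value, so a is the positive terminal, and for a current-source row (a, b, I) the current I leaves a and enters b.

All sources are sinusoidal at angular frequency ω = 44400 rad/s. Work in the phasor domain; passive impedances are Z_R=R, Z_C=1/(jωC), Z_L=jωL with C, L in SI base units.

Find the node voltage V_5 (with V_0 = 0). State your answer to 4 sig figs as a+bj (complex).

-0.07807+0.1514j V

MNA unknowns: 5 node voltages V₁..V_5 plus 1 source current (V1)
R1: Y=0.0003236+0.000j on G[4,0]
R2: Y=0.0003425+0.000j on G[2,3]
R3: Y=0.001949+0.000j on G[2,3]
R4: Y=0.3717+0.000j on G[4,0]
R5: Y=0.001808+0.000j on G[3,5]
I1: z[1]−=0.0615, z[4]+=0.0615
C1: Y=0.000+0.1296j on G[4,0]
R6: Y=0.003571+0.000j on G[1,0]
R7: Y=0.01818+0.000j on G[1,2]
C2: Y=0.000+0.2349j on G[2,5]
R8: Y=0.01202+0.000j on G[1,3]
C3: Y=0.000+2.451j on G[2,0]
R9: Y=0.0001608+0.000j on G[4,2]
R10: Y=0.0001502+0.000j on G[1,2]
R11: Y=0.07407+0.000j on G[0,2]
R12: Y=0.003247+0.000j on G[2,5]
V1: row V4−V2=1.07, i_V1 at 4,2
solve → V1=-2.530+0.1185j, V2=-0.07767+0.1373j, V3=-1.907+0.1248j, V4=0.9923+0.1373j, V5=-0.07807+0.1514j
aux → i_V1=-0.2901-0.1798j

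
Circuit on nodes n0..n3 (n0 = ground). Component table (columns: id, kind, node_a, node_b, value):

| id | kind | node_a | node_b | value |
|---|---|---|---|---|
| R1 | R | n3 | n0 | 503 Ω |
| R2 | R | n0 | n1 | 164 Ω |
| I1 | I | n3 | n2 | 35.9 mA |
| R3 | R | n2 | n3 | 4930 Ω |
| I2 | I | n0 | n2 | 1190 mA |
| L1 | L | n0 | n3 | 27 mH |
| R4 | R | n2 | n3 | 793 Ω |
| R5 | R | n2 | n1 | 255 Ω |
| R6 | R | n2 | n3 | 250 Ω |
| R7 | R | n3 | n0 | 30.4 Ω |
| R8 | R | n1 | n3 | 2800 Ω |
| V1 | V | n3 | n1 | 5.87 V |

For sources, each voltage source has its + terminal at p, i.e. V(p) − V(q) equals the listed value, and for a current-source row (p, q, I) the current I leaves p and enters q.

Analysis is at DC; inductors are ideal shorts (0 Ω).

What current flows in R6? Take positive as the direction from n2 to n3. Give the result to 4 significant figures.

MNA unknowns: 3 node voltages V₁..V_3 plus 2 source currents (L1, V1)
R1: Y=0.001988 on G[3,0]
R2: Y=0.006098 on G[0,1]
I1: z[3]−=0.0359, z[2]+=0.0359
R3: Y=0.0002028 on G[2,3]
I2: z[0]−=1.19, z[2]+=1.19
L1: row V0−V3=0, i_L1 at 0,3
R4: Y=0.001261 on G[2,3]
R5: Y=0.003922 on G[2,1]
R6: Y=0.004000 on G[2,3]
R7: Y=0.03289 on G[3,0]
R8: Y=0.0003571 on G[1,3]
V1: row V3−V1=5.87, i_V1 at 3,1
solve → V1=-5.870, V2=128.2, V3=0.000
aux → i_L1=-1.226, i_V1=-0.5635

0.5127 A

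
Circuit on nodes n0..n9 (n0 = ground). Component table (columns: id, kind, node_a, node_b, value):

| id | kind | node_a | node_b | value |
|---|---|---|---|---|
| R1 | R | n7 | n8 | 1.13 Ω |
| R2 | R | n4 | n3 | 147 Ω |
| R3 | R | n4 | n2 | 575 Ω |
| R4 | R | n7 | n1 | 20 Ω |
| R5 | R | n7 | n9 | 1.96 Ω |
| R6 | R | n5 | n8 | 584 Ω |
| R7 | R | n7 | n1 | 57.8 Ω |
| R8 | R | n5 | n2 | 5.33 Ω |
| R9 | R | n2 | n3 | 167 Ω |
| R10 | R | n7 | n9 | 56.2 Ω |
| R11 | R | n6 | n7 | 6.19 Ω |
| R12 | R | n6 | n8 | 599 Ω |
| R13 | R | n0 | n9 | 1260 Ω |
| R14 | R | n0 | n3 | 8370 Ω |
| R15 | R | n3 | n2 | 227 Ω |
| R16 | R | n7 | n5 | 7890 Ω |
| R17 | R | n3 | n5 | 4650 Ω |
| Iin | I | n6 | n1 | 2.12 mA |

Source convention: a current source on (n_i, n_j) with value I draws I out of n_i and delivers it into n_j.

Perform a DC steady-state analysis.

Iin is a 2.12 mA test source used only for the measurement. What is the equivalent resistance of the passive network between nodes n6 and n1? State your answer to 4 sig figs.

MNA unknowns: 9 node voltages V₁..V_9
R1: Y=0.8850 on G[7,8]
R2: Y=0.006803 on G[4,3]
R3: Y=0.001739 on G[4,2]
R4: Y=0.05000 on G[7,1]
R5: Y=0.5102 on G[7,9]
R6: Y=0.001712 on G[5,8]
R7: Y=0.01730 on G[7,1]
R8: Y=0.1876 on G[5,2]
R9: Y=0.005988 on G[2,3]
R10: Y=0.01779 on G[7,9]
R11: Y=0.1616 on G[6,7]
R12: Y=0.001669 on G[6,8]
R13: Y=0.0007937 on G[0,9]
R14: Y=0.0001195 on G[0,3]
R15: Y=0.004405 on G[3,2]
R16: Y=0.0001267 on G[7,5]
R17: Y=0.0002151 on G[3,5]
Iin: z[6]−=0.00212, z[1]+=0.00212
solve → V1=0.03150, V2=-1.875e-05, V3=-1.856e-05, V4=-1.860e-05, V5=-1.876e-05, V6=-0.01299, V7=2.799e-06, V8=-2.165e-05, V9=2.795e-06

R_eq = 20.99 Ω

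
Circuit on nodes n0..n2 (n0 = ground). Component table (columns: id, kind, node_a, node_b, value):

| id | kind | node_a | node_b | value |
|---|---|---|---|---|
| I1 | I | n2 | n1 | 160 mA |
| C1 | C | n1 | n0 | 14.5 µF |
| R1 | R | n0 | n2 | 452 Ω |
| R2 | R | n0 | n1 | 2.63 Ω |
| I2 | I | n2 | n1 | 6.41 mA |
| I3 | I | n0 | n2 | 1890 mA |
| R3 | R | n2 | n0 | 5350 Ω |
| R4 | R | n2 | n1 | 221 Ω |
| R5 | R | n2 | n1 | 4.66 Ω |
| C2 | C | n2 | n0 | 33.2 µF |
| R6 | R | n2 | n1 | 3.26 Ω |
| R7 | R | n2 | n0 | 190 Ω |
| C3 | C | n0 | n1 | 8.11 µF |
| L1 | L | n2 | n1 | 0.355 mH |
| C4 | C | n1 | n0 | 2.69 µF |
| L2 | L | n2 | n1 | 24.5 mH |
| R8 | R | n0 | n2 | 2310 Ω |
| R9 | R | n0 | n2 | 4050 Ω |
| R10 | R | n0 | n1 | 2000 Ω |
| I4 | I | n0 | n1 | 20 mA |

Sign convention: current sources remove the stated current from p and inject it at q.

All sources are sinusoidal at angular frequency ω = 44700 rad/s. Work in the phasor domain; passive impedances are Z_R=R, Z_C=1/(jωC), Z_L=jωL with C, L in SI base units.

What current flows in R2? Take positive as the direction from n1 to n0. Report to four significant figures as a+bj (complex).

-0.07134-0.1504j A

MNA unknowns: 2 node voltages V₁..V_2
I1: z[2]−=0.16, z[1]+=0.16
C1: Y=0.000+0.6482j on G[1,0]
R1: Y=0.002212+0.000j on G[0,2]
R2: Y=0.3802+0.000j on G[0,1]
I2: z[2]−=0.00641, z[1]+=0.00641
I3: z[0]−=1.89, z[2]+=1.89
R3: Y=0.0001869+0.000j on G[2,0]
R4: Y=0.004525+0.000j on G[2,1]
R5: Y=0.2146+0.000j on G[2,1]
C2: Y=0.000+1.484j on G[2,0]
R6: Y=0.3067+0.000j on G[2,1]
R7: Y=0.005263+0.000j on G[2,0]
C3: Y=0.000+0.3625j on G[0,1]
L1: Y=0.000-0.06302j on G[2,1]
C4: Y=0.000+0.1202j on G[1,0]
L2: Y=0.000-0.0009131j on G[2,1]
R8: Y=0.0004329+0.000j on G[0,2]
R9: Y=0.0002469+0.000j on G[0,2]
R10: Y=0.0005000+0.000j on G[0,1]
I4: z[0]−=0.02, z[1]+=0.02
solve → V1=-0.1876-0.3956j, V2=0.2503-1.032j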